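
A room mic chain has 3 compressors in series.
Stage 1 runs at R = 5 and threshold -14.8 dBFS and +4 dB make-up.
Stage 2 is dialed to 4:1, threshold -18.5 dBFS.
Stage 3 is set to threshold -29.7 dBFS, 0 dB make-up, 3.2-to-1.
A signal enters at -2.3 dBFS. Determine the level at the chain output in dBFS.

Stage 1: overshoot 12.5 dB → 12.5/5 = 2.5 dB → -12.3 dBFS; +4 dB make-up → -8.3 dBFS.
Stage 2: -8.3 dBFS is 10.2 dB over -18.5 dBFS; at 4:1 that becomes 2.55 dB over, giving -15.95 dBFS.
Stage 3: -15.95 dBFS is 13.75 dB over -29.7 dBFS; at 3.2:1 that becomes 4.296875 dB over, giving -25.403125 dBFS.

-25.403125 dBFS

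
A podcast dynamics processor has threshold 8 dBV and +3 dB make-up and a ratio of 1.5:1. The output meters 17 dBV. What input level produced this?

17 dBV

Before make-up, the level was 17 − 3 = 14 dBV.
The compressed level sits 14 − 8 = 6 dB over threshold.
Undo the ratio: input overshoot = 6 × 1.5 = 9 dB, giving input = 17 dBV.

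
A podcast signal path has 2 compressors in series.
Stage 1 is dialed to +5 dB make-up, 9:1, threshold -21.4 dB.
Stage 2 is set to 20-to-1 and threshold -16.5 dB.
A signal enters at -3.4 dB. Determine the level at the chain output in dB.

-16.395 dB

Stage 1: 18 dB above -21.4 dB, reduced 9:1 to 2 dB above → -19.4 dB; +5 dB make-up → -14.4 dB.
Stage 2: overshoot 2.1 dB → 2.1/20 = 0.105 dB → -16.395 dB.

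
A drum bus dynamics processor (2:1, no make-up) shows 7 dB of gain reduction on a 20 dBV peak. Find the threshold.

6 dBV

Gain reduction = 20 − 13 = 7 dB; output overshoot = GR / (R − 1) = 7 / 1 = 7 dB.
Threshold = output − output overshoot = 13 − 7 = 6 dBV.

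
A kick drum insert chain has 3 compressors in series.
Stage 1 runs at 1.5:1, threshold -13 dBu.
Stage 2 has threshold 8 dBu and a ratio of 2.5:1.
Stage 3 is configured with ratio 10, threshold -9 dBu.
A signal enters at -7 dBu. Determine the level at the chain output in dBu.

Stage 1: overshoot 6 dB → 6/1.5 = 4 dB → -9 dBu.
Stage 2: below threshold (-9 ≤ 8); passes unchanged; output -9 dBu.
Stage 3: -9 dBu ≤ -9 dBu, so stage 3 doesn't engage; output -9 dBu.

-9 dBu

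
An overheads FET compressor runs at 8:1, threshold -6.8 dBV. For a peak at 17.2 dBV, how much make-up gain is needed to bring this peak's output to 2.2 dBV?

6 dB

The peak compresses to -6.8 + 24/8 = -3.8 dBV.
To reach 2.2 dBV requires 2.2 − (-3.8) = 6 dB of make-up.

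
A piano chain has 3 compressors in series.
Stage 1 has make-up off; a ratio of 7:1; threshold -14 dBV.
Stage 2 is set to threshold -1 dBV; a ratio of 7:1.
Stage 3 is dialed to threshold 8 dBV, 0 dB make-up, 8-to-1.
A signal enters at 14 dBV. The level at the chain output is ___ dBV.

Stage 1: overshoot 28 dB → 28/7 = 4 dB → -10 dBV.
Stage 2: below threshold (-10 ≤ -1); passes unchanged; output -10 dBV.
Stage 3: -10 dBV ≤ 8 dBV, so stage 3 doesn't engage; output -10 dBV.

-10 dBV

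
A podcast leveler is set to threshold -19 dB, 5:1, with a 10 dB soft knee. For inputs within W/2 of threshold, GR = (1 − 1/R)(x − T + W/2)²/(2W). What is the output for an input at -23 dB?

-23.04 dB

x − T + W/2 = -23 − (-19) + 5 = 1.
GR = (1 − 1/5) × 1² / 20 = 0.8 × 1 / 20 = 0.04 dB.
Output = -23 − 0.04 = -23.04 dB.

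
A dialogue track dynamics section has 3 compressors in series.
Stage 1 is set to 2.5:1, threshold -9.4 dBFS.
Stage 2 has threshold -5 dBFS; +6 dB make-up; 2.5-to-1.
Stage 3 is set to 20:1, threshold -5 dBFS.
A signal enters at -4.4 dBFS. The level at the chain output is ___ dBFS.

Stage 1: -4.4 dBFS is 5 dB over -9.4 dBFS; at 2.5:1 that becomes 2 dB over, giving -7.4 dBFS.
Stage 2: -7.4 dBFS ≤ -5 dBFS, so stage 2 doesn't engage; make-up brings it to -1.4 dBFS.
Stage 3: overshoot 3.6 dB → 3.6/20 = 0.18 dB → -4.82 dBFS.

-4.82 dBFS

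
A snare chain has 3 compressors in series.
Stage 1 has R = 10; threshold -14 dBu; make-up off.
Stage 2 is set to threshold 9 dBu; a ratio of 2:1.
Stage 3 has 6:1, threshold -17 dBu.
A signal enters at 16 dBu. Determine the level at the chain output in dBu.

-16 dBu

Stage 1: overshoot 30 dB → 30/10 = 3 dB → -11 dBu.
Stage 2: -11 dBu ≤ 9 dBu, so stage 2 doesn't engage; output -11 dBu.
Stage 3: overshoot 6 dB → 6/6 = 1 dB → -16 dBu.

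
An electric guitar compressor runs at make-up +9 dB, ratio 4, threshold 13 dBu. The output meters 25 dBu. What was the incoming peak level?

25 dBu

Stripping the +9 dB make-up gives 16 dBu at the gain stage.
Post-compression overshoot = 16 − 13 = 3 dB.
Before 4:1 compression the overshoot was 3 × 4 = 12 dB, so input = 13 + 12 = 25 dBu.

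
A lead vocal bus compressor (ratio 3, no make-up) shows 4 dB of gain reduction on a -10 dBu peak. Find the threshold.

-16 dBu

Input is 6 dB above T (since output overshoot × R = input overshoot: (-14 − T)·3 = -10 − T gives T = -16 dBu).
Check: -16 + (-10 − (-16))/3 = -16 + 2 = -14 dBu. ✓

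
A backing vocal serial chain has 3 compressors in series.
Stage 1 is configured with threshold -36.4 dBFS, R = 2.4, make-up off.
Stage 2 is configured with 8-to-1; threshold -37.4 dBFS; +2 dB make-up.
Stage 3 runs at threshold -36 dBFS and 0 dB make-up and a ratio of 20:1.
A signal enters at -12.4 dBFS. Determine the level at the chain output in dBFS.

Stage 1: overshoot 24 dB → 24/2.4 = 10 dB → -26.4 dBFS.
Stage 2: -26.4 dBFS is 11 dB over -37.4 dBFS; at 8:1 that becomes 1.375 dB over, giving -36.025 dBFS; +2 dB make-up → -34.025 dBFS.
Stage 3: overshoot 1.975 dB → 1.975/20 = 0.09875 dB → -35.90125 dBFS.

-35.90125 dBFS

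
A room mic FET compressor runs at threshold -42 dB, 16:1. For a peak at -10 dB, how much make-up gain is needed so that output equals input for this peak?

Without make-up, output = threshold + overshoot/16 = -42 + 2 = -40 dB.
Gap to target: 30 dB.

30 dB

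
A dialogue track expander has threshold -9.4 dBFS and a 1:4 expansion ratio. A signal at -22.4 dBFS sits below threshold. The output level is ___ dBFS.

-61.4 dBFS

Below threshold, a 1:4 expander applies gain = (4−1)×(T − x) of attenuation.
(4−1) × 13 = 39 dB, so output = -22.4 − 39 = -61.4 dBFS.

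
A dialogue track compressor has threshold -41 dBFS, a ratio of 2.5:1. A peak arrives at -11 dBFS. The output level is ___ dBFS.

-29 dBFS

Overshoot: -11 − (-41) = 30 dB.
The 30 dB excess becomes 12 dB after 2.5:1 reduction.
Output = -41 + 12 = -29 dBFS.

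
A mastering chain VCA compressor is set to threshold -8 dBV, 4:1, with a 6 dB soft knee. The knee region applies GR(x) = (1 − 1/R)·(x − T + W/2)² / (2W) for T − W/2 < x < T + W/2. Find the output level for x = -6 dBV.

x − T + W/2 = -6 − (-8) + 3 = 5.
GR = (1 − 1/4) × 5² / 12 = 0.75 × 25 / 12 = 1.5625 dB.
Output = -6 − 1.5625 = -7.5625 dBV.

-7.5625 dBV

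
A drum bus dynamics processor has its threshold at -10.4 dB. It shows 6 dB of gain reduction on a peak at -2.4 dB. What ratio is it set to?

4:1

Input overshoot = -2.4 − (-10.4) = 8 dB.
Output overshoot = 8 − 6 = 2 dB.
Ratio = input overshoot / output overshoot = 8 / 2 = 4.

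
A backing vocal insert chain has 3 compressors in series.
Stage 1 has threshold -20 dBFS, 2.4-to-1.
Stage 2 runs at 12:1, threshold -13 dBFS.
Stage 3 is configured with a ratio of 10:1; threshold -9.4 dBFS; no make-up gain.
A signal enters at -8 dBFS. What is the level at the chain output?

-15 dBFS

Stage 1: -8 dBFS is 12 dB over -20 dBFS; at 2.4:1 that becomes 5 dB over, giving -15 dBFS.
Stage 2: below threshold (-15 ≤ -13); passes unchanged; output -15 dBFS.
Stage 3: -15 dBFS ≤ -9.4 dBFS, so stage 3 doesn't engage; output -15 dBFS.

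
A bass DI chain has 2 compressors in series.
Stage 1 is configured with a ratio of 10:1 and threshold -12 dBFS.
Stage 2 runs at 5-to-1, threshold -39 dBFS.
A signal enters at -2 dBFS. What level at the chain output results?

Stage 1: 10 dB above -12 dBFS, reduced 10:1 to 1 dB above → -11 dBFS.
Stage 2: 28 dB above -39 dBFS, reduced 5:1 to 5.6 dB above → -33.4 dBFS.

-33.4 dBFS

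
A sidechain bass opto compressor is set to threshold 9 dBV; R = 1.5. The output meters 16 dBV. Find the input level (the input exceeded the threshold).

That's 7 dB above the 9 dBV threshold.
Before 1.5:1 compression the overshoot was 7 × 1.5 = 10.5 dB, so input = 9 + 10.5 = 19.5 dBV.

19.5 dBV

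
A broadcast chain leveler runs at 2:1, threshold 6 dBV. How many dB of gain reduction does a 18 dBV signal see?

6 dB

The signal is 12 dB above threshold.
After 2:1 compression the overshoot becomes 12/2 = 6 dB.
So the signal is attenuated by 12 − 6 = 6 dB.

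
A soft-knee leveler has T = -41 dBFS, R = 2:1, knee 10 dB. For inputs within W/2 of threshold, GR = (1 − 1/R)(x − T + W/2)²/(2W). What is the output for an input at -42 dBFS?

-42.4 dBFS

x − T + W/2 = -42 − (-41) + 5 = 4.
GR = (1 − 1/2) × 4² / 20 = 0.5 × 16 / 20 = 0.4 dB.
Output = -42 − 0.4 = -42.4 dBFS.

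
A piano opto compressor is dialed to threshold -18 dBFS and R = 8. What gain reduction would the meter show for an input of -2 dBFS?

Overshoot = -2 − (-18) = 16 dB.
A 8:1 ratio leaves 2 dB of that excess.
So the signal is attenuated by 16 − 2 = 14 dB.

14 dB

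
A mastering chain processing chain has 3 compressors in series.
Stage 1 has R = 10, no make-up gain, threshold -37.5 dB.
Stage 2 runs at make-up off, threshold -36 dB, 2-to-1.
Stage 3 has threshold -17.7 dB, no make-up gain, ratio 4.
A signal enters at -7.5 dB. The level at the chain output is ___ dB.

-35.25 dB

Stage 1: 30 dB above -37.5 dB, reduced 10:1 to 3 dB above → -34.5 dB.
Stage 2: overshoot 1.5 dB → 1.5/2 = 0.75 dB → -35.25 dB.
Stage 3: -35.25 dB is at or below the -17.7 dB threshold — no compression; output -35.25 dB.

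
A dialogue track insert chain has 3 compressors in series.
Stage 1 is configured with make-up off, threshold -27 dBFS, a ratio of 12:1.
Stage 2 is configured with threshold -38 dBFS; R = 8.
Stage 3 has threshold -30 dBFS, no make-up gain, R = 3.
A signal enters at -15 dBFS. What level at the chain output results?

Stage 1: -15 dBFS is 12 dB over -27 dBFS; at 12:1 that becomes 1 dB over, giving -26 dBFS.
Stage 2: overshoot 12 dB → 12/8 = 1.5 dB → -36.5 dBFS.
Stage 3: -36.5 dBFS ≤ -30 dBFS, so stage 3 doesn't engage; output -36.5 dBFS.

-36.5 dBFS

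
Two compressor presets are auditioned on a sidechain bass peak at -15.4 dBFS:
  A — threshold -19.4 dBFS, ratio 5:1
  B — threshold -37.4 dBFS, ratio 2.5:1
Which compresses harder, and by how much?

B, by 10 dB

A: overshoot 4 dB → output overshoot 0.8 dB → GR 3.2 dB.
B: overshoot 22 dB → output overshoot 8.8 dB → GR 13.2 dB.
B applies 10 dB more gain reduction.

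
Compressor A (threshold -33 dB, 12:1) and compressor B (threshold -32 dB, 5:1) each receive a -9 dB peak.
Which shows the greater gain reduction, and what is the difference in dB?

A, by 3.6 dB

A: 24 dB over, compressed to 2 dB over, so 22 dB of GR.
B: 23 dB over, compressed to 4.6 dB over, so 18.4 dB of GR.
A reduces 3.6 dB more.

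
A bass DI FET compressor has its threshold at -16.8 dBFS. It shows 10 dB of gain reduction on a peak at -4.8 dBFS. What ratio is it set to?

6:1

Input overshoot = -4.8 − (-16.8) = 12 dB.
Output overshoot = 12 − 10 = 2 dB.
Ratio = input overshoot / output overshoot = 12 / 2 = 6.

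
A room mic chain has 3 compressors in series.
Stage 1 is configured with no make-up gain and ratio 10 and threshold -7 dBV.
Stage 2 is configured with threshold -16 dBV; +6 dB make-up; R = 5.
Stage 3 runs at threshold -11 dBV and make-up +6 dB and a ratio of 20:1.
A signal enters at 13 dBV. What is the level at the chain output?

-4.84 dBV

Stage 1: 13 dBV is 20 dB over -7 dBV; at 10:1 that becomes 2 dB over, giving -5 dBV.
Stage 2: overshoot 11 dB → 11/5 = 2.2 dB → -13.8 dBV; +6 dB make-up → -7.8 dBV.
Stage 3: -7.8 dBV is 3.2 dB over -11 dBV; at 20:1 that becomes 0.16 dB over, giving -10.84 dBV; +6 dB make-up → -4.84 dBV.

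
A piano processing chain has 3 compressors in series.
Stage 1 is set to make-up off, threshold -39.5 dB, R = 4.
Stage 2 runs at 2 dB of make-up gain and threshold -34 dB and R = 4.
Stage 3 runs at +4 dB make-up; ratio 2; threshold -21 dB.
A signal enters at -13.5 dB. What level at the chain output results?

Stage 1: -13.5 dB is 26 dB over -39.5 dB; at 4:1 that becomes 6.5 dB over, giving -33 dB.
Stage 2: overshoot 1 dB → 1/4 = 0.25 dB → -33.75 dB; +2 dB make-up → -31.75 dB.
Stage 3: below threshold (-31.75 ≤ -21); passes unchanged; make-up brings it to -27.75 dB.

-27.75 dB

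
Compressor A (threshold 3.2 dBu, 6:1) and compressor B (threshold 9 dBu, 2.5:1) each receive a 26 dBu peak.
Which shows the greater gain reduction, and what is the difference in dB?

A, by 8.8 dB

A: GR = 22.8 − 22.8/6 = 19 dB.
B: GR = 17 − 17/2.5 = 10.2 dB.
Difference: 8.8 dB in favour of A.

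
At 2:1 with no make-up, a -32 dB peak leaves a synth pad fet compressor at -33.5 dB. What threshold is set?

Input is 3 dB above T (since output overshoot × R = input overshoot: (-33.5 − T)·2 = -32 − T gives T = -35 dB).
Check: -35 + (-32 − (-35))/2 = -35 + 1.5 = -33.5 dB. ✓

-35 dB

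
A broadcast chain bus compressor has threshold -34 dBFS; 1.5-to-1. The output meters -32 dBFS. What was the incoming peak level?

-31 dBFS

That's 2 dB above the -34 dBFS threshold.
Undo the ratio: input overshoot = 2 × 1.5 = 3 dB, giving input = -31 dBFS.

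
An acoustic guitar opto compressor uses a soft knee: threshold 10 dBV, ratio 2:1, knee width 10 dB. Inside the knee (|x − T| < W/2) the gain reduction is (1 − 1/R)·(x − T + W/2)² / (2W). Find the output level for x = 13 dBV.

11.4 dBV

x − T + W/2 = 13 − 10 + 5 = 8.
GR = (1 − 1/2) × 8² / 20 = 0.5 × 64 / 20 = 1.6 dB.
Output = 13 − 1.6 = 11.4 dBV.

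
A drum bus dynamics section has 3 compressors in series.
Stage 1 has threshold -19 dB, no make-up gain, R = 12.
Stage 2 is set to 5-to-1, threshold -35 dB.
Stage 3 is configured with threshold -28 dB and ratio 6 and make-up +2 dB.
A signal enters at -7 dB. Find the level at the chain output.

-29.6 dB

Stage 1: -7 dB is 12 dB over -19 dB; at 12:1 that becomes 1 dB over, giving -18 dB.
Stage 2: overshoot 17 dB → 17/5 = 3.4 dB → -31.6 dB.
Stage 3: below threshold (-31.6 ≤ -28); passes unchanged; make-up brings it to -29.6 dB.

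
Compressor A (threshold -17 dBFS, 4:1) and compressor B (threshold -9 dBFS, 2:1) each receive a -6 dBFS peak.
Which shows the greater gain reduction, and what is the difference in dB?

A: overshoot 11 dB → output overshoot 2.75 dB → GR 8.25 dB.
B: overshoot 3 dB → output overshoot 1.5 dB → GR 1.5 dB.
A applies 6.75 dB more gain reduction.

A, by 6.75 dB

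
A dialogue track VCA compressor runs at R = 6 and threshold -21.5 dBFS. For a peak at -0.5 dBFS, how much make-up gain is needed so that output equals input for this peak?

Without make-up, output = threshold + overshoot/6 = -21.5 + 3.5 = -18 dBFS.
Gap to target: 17.5 dB.

17.5 dB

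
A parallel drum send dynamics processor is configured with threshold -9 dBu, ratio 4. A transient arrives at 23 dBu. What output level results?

-1 dBu

Overshoot: 23 − (-9) = 32 dB.
The 32 dB excess becomes 8 dB after 4:1 reduction.
So the level is -9 + 8 = -1 dBu.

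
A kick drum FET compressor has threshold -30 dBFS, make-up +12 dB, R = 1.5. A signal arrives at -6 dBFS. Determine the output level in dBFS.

-2 dBFS

Overshoot: -6 − (-30) = 24 dB.
The 24 dB excess becomes 16 dB after 1.5:1 reduction.
Output = -30 + 16 = -14 dBFS; make-up adds 12 dB, giving -2 dBFS.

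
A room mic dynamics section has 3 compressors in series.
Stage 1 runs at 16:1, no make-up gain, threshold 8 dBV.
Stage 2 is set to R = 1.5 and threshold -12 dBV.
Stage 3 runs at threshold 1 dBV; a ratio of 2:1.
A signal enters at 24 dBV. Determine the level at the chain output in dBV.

Stage 1: 24 dBV is 16 dB over 8 dBV; at 16:1 that becomes 1 dB over, giving 9 dBV.
Stage 2: 9 dBV is 21 dB over -12 dBV; at 1.5:1 that becomes 14 dB over, giving 2 dBV.
Stage 3: overshoot 1 dB → 1/2 = 0.5 dB → 1.5 dBV.

1.5 dBV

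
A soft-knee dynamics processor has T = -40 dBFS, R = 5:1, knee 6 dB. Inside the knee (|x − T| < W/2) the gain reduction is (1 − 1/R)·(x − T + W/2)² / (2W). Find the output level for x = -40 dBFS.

-40.6 dBFS

x − T + W/2 = -40 − (-40) + 3 = 3.
GR = (1 − 1/5) × 3² / 12 = 0.8 × 9 / 12 = 0.6 dB.
Output = -40 − 0.6 = -40.6 dBFS.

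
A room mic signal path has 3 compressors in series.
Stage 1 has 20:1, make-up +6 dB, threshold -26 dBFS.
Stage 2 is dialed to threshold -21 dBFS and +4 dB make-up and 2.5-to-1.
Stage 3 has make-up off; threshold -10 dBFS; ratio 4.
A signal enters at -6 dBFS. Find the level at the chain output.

Stage 1: -6 dBFS is 20 dB over -26 dBFS; at 20:1 that becomes 1 dB over, giving -25 dBFS; +6 dB make-up → -19 dBFS.
Stage 2: -19 dBFS is 2 dB over -21 dBFS; at 2.5:1 that becomes 0.8 dB over, giving -20.2 dBFS; +4 dB make-up → -16.2 dBFS.
Stage 3: -16.2 dBFS is at or below the -10 dBFS threshold — no compression; output -16.2 dBFS.

-16.2 dBFS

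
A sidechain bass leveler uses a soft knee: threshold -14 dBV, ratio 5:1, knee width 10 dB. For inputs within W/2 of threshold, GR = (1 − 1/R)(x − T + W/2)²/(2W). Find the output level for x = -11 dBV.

-13.56 dBV

x − T + W/2 = -11 − (-14) + 5 = 8.
GR = (1 − 1/5) × 8² / 20 = 0.8 × 64 / 20 = 2.56 dB.
Output = -11 − 2.56 = -13.56 dBV.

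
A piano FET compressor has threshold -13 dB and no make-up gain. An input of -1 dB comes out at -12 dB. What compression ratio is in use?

12:1

Input overshoot = -1 − (-13) = 12 dB; output overshoot = -12 − (-13) = 1 dB.
Ratio = 12 / 1 = 12.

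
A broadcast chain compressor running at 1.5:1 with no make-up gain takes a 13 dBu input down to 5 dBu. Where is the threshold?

Let T be the threshold. Output overshoot = (input overshoot)/R, so 5 − T = (13 − T)/1.5.
1.5·(5 − T) = 13 − T → 0.5·T = 7.5 − 13 = -5.5.
T = -5.5/0.5 = -11 dBu.

-11 dBu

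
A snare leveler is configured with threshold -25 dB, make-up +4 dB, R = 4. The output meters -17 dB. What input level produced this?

-9 dB

Stripping the +4 dB make-up gives -21 dB at the gain stage.
The compressed level sits -21 − (-25) = 4 dB over threshold.
Before 4:1 compression the overshoot was 4 × 4 = 16 dB, so input = -25 + 16 = -9 dB.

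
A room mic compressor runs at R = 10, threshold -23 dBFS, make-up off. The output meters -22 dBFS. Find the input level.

-13 dBFS

The compressed level sits -22 − (-23) = 1 dB over threshold.
Before 10:1 compression the overshoot was 1 × 10 = 10 dB, so input = -23 + 10 = -13 dBFS.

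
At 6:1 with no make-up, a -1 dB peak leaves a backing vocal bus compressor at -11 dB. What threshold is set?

Gain reduction = -1 − (-11) = 10 dB; output overshoot = GR / (R − 1) = 10 / 5 = 2 dB.
Threshold = output − output overshoot = -11 − 2 = -13 dB.

-13 dB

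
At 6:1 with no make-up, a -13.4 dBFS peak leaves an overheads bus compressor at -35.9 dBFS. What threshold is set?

Input is 27 dB above T (since output overshoot × R = input overshoot: (-35.9 − T)·6 = -13.4 − T gives T = -40.4 dBFS).
Check: -40.4 + (-13.4 − (-40.4))/6 = -40.4 + 4.5 = -35.9 dBFS. ✓

-40.4 dBFS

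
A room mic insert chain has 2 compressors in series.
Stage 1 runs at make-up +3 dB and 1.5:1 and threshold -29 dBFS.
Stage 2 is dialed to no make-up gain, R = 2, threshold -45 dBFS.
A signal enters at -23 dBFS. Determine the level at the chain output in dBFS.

-33.5 dBFS

Stage 1: 6 dB above -29 dBFS, reduced 1.5:1 to 4 dB above → -25 dBFS; +3 dB make-up → -22 dBFS.
Stage 2: 23 dB above -45 dBFS, reduced 2:1 to 11.5 dB above → -33.5 dBFS.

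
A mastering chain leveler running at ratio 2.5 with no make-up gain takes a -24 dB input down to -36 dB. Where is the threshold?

-44 dB

Gain reduction = -24 − (-36) = 12 dB; output overshoot = GR / (R − 1) = 12 / 1.5 = 8 dB.
Threshold = output − output overshoot = -36 − 8 = -44 dB.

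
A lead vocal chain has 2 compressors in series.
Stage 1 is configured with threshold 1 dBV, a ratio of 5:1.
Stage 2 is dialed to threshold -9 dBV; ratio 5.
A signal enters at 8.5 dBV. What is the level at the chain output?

Stage 1: overshoot 7.5 dB → 7.5/5 = 1.5 dB → 2.5 dBV.
Stage 2: overshoot 11.5 dB → 11.5/5 = 2.3 dB → -6.7 dBV.

-6.7 dBV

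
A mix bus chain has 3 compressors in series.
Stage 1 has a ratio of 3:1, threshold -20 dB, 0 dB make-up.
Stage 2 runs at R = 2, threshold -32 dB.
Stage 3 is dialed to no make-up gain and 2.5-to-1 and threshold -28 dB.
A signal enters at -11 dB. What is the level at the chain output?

-26.6 dB

Stage 1: -11 dB is 9 dB over -20 dB; at 3:1 that becomes 3 dB over, giving -17 dB.
Stage 2: -17 dB is 15 dB over -32 dB; at 2:1 that becomes 7.5 dB over, giving -24.5 dB.
Stage 3: overshoot 3.5 dB → 3.5/2.5 = 1.4 dB → -26.6 dB.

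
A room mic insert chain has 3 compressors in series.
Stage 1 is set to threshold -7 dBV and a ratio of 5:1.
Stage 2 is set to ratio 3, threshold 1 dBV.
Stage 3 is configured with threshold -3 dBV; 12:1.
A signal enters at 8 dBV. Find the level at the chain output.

Stage 1: 8 dBV is 15 dB over -7 dBV; at 5:1 that becomes 3 dB over, giving -4 dBV.
Stage 2: -4 dBV ≤ 1 dBV, so stage 2 doesn't engage; output -4 dBV.
Stage 3: below threshold (-4 ≤ -3); passes unchanged; output -4 dBV.

-4 dBV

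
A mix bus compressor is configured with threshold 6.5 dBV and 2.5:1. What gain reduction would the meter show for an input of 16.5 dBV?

16.5 dBV exceeds the threshold by 10 dB.
At 2.5:1, output sits 10/2.5 = 4 dB above threshold.
So the signal is attenuated by 10 − 4 = 6 dB.

6 dB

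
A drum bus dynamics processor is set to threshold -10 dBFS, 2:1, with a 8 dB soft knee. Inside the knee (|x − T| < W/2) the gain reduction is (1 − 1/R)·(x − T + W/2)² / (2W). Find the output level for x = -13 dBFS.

x − T + W/2 = -13 − (-10) + 4 = 1.
GR = (1 − 1/2) × 1² / 16 = 0.5 × 1 / 16 = 0.03125 dB.
Output = -13 − 0.03125 = -13.03125 dBFS.

-13.03125 dBFS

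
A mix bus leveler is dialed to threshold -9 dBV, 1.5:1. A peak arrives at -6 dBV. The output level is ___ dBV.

-7 dBV

The input is 3 dB above the -9 dBV threshold.
1.5:1 compression reduces that to 3/1.5 = 2 dB over.
So the level is -9 + 2 = -7 dBV.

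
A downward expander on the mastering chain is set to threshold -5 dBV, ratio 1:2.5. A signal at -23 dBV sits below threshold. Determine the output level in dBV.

The input is 18 dB below the -5 dBV threshold.
A 1:2.5 expander multiplies undershoot by 2.5: 18 × 2.5 = 45 dB below threshold.
Output = -5 − 45 = -50 dBV.

-50 dBV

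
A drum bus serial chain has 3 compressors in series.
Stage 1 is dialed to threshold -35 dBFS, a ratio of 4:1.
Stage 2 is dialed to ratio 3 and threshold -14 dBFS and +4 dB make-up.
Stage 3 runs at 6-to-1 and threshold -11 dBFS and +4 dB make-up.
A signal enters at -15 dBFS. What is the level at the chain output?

-22 dBFS

Stage 1: -15 dBFS is 20 dB over -35 dBFS; at 4:1 that becomes 5 dB over, giving -30 dBFS.
Stage 2: -30 dBFS ≤ -14 dBFS, so stage 2 doesn't engage; make-up brings it to -26 dBFS.
Stage 3: -26 dBFS ≤ -11 dBFS, so stage 3 doesn't engage; make-up brings it to -22 dBFS.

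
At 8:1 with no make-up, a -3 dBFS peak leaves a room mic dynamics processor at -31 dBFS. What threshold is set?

Input is 32 dB above T (since output overshoot × R = input overshoot: (-31 − T)·8 = -3 − T gives T = -35 dBFS).
Check: -35 + (-3 − (-35))/8 = -35 + 4 = -31 dBFS. ✓

-35 dBFS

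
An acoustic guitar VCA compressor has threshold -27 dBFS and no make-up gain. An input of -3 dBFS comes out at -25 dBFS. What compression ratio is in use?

12:1

Input overshoot = -3 − (-27) = 24 dB; output overshoot = -25 − (-27) = 2 dB.
Ratio = 24 / 2 = 12.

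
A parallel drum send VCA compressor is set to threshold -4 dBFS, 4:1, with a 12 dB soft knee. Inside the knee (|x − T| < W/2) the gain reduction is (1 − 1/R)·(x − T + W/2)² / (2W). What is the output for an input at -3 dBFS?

-4.53125 dBFS

x − T + W/2 = -3 − (-4) + 6 = 7.
GR = (1 − 1/4) × 7² / 24 = 0.75 × 49 / 24 = 1.53125 dB.
Output = -3 − 1.53125 = -4.53125 dBFS.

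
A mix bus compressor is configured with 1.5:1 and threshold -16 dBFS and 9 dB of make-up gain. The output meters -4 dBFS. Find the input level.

-11.5 dBFS

Before make-up, the level was -4 − 9 = -13 dBFS.
That's 3 dB above the -16 dBFS threshold.
Before 1.5:1 compression the overshoot was 3 × 1.5 = 4.5 dB, so input = -16 + 4.5 = -11.5 dBFS.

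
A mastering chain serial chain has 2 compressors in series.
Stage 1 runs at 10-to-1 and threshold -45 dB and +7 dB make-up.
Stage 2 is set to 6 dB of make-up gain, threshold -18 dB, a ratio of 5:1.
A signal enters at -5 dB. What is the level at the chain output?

-28 dB

Stage 1: overshoot 40 dB → 40/10 = 4 dB → -41 dB; +7 dB make-up → -34 dB.
Stage 2: -34 dB ≤ -18 dB, so stage 2 doesn't engage; make-up brings it to -28 dB.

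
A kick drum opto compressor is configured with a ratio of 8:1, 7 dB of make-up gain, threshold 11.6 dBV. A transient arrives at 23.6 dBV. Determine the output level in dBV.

20.1 dBV

The input is 12 dB above the 11.6 dBV threshold.
The 12 dB excess becomes 1.5 dB after 8:1 reduction.
Output = 11.6 + 1.5 = 13.1 dBV; make-up adds 7 dB, giving 20.1 dBV.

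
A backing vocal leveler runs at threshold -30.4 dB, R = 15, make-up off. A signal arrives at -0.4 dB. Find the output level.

Overshoot: -0.4 − (-30.4) = 30 dB.
15:1 compression reduces that to 30/15 = 2 dB over.
So the level is -30.4 + 2 = -28.4 dB.

-28.4 dB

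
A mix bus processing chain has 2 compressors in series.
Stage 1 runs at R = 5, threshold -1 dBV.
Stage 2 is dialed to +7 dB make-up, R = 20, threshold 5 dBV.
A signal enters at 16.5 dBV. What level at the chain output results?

Stage 1: 17.5 dB above -1 dBV, reduced 5:1 to 3.5 dB above → 2.5 dBV.
Stage 2: below threshold (2.5 ≤ 5); passes unchanged; make-up brings it to 9.5 dBV.

9.5 dBV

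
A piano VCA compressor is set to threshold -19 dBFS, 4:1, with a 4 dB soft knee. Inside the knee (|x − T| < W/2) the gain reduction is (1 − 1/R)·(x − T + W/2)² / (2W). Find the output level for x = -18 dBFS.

-18.84375 dBFS

x − T + W/2 = -18 − (-19) + 2 = 3.
GR = (1 − 1/4) × 3² / 8 = 0.75 × 9 / 8 = 0.84375 dB.
Output = -18 − 0.84375 = -18.84375 dBFS.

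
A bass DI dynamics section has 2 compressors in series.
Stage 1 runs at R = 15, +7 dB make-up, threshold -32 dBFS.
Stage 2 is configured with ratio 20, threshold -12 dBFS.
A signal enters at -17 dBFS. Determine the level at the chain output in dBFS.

-24 dBFS

Stage 1: -17 dBFS is 15 dB over -32 dBFS; at 15:1 that becomes 1 dB over, giving -31 dBFS; +7 dB make-up → -24 dBFS.
Stage 2: -24 dBFS is at or below the -12 dBFS threshold — no compression; output -24 dBFS.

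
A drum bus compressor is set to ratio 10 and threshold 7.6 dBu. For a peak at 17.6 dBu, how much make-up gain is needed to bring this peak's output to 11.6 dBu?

3 dB

The peak compresses to 7.6 + 10/10 = 8.6 dBu.
To reach 11.6 dBu requires 11.6 − 8.6 = 3 dB of make-up.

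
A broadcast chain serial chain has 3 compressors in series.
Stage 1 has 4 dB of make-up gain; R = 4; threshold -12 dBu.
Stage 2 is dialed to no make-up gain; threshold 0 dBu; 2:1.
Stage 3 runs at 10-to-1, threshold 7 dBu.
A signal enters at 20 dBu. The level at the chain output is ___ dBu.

Stage 1: overshoot 32 dB → 32/4 = 8 dB → -4 dBu; +4 dB make-up → 0 dBu.
Stage 2: below threshold (0 ≤ 0); passes unchanged; output 0 dBu.
Stage 3: below threshold (0 ≤ 7); passes unchanged; output 0 dBu.

0 dBu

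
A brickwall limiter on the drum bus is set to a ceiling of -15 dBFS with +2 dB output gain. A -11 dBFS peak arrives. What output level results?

-13 dBFS

A brickwall limiter is an ∞:1 compressor: any input above the ceiling is clamped to -15 dBFS.
Output gain then adds 2 dB: -15 + 2 = -13 dBFS.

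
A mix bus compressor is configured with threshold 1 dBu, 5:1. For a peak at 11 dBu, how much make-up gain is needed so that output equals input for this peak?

8 dB

The peak compresses to 1 + 10/5 = 3 dBu.
To reach 11 dBu requires 11 − 3 = 8 dB of make-up.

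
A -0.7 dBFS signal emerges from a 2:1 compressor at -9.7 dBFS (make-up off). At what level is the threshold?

-18.7 dBFS

Let T be the threshold. Output overshoot = (input overshoot)/R, so -9.7 − T = (-0.7 − T)/2.
2·(-9.7 − T) = -0.7 − T → 1·T = -19.4 − (-0.7) = -18.7.
T = -18.7/1 = -18.7 dBFS.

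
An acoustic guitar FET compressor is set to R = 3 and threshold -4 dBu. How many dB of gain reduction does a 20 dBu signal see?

20 dBu exceeds the threshold by 24 dB.
At 3:1, output sits 24/3 = 8 dB above threshold.
Gain reduction = 24 − 8 = 16 dB.

16 dB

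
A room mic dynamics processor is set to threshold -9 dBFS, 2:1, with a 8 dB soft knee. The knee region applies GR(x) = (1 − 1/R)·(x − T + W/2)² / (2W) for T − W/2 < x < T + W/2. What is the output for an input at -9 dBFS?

-9.5 dBFS

x − T + W/2 = -9 − (-9) + 4 = 4.
GR = (1 − 1/2) × 4² / 16 = 0.5 × 16 / 16 = 0.5 dB.
Output = -9 − 0.5 = -9.5 dBFS.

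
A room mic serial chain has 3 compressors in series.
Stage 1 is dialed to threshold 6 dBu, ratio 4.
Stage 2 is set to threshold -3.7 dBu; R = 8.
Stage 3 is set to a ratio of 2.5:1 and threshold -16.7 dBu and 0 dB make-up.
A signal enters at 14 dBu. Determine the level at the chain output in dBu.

Stage 1: 8 dB above 6 dBu, reduced 4:1 to 2 dB above → 8 dBu.
Stage 2: overshoot 11.7 dB → 11.7/8 = 1.4625 dB → -2.2375 dBu.
Stage 3: 14.4625 dB above -16.7 dBu, reduced 2.5:1 to 5.785 dB above → -10.915 dBu.

-10.915 dBu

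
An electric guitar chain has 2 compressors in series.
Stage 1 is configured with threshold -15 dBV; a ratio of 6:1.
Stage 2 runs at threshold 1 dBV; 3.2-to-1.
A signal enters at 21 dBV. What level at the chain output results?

Stage 1: 36 dB above -15 dBV, reduced 6:1 to 6 dB above → -9 dBV.
Stage 2: -9 dBV ≤ 1 dBV, so stage 2 doesn't engage; output -9 dBV.

-9 dBV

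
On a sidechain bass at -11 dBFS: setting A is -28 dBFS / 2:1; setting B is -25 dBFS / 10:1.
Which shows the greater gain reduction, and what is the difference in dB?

A: overshoot 17 dB → output overshoot 8.5 dB → GR 8.5 dB.
B: overshoot 14 dB → output overshoot 1.4 dB → GR 12.6 dB.
Difference: 4.1 dB in favour of B.

B, by 4.1 dB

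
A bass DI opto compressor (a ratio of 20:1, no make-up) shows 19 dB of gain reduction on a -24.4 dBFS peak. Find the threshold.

-44.4 dBFS

Let T be the threshold. Output overshoot = (input overshoot)/R, so -43.4 − T = (-24.4 − T)/20.
20·(-43.4 − T) = -24.4 − T → 19·T = -868 − (-24.4) = -843.6.
T = -843.6/19 = -44.4 dBFS.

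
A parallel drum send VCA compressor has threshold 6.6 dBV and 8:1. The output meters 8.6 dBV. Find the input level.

Post-compression overshoot = 8.6 − 6.6 = 2 dB.
Undo the ratio: input overshoot = 2 × 8 = 16 dB, giving input = 22.6 dBV.

22.6 dBV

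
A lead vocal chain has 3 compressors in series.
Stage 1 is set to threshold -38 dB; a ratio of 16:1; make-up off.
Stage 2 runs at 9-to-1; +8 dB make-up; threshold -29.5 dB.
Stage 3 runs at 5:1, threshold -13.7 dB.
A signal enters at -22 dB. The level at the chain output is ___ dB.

-29 dB

Stage 1: 16 dB above -38 dB, reduced 16:1 to 1 dB above → -37 dB.
Stage 2: -37 dB is at or below the -29.5 dB threshold — no compression; make-up brings it to -29 dB.
Stage 3: -29 dB ≤ -13.7 dB, so stage 3 doesn't engage; output -29 dB.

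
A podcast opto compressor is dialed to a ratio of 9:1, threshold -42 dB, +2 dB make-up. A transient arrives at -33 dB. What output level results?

-39 dB

-33 dB sits 9 dB over threshold.
At 9:1 the overshoot is divided by 9, leaving 1 dB above threshold.
So the level is -42 + 1 = -41 dB; make-up adds 2 dB, giving -39 dB.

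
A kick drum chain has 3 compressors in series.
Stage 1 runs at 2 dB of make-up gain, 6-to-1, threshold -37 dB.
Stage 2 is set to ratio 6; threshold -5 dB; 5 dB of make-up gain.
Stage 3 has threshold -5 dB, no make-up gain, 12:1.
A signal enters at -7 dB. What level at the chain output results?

Stage 1: 30 dB above -37 dB, reduced 6:1 to 5 dB above → -32 dB; +2 dB make-up → -30 dB.
Stage 2: -30 dB ≤ -5 dB, so stage 2 doesn't engage; make-up brings it to -25 dB.
Stage 3: -25 dB ≤ -5 dB, so stage 3 doesn't engage; output -25 dB.

-25 dB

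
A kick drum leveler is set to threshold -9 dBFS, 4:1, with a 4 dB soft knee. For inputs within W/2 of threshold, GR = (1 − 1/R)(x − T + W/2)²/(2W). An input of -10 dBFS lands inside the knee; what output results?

x − T + W/2 = -10 − (-9) + 2 = 1.
GR = (1 − 1/4) × 1² / 8 = 0.75 × 1 / 8 = 0.09375 dB.
Output = -10 − 0.09375 = -10.09375 dBFS.

-10.09375 dBFS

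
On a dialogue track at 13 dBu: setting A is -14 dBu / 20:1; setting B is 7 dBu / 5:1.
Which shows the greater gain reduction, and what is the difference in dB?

A, by 20.85 dB

A: overshoot 27 dB → output overshoot 1.35 dB → GR 25.65 dB.
B: overshoot 6 dB → output overshoot 1.2 dB → GR 4.8 dB.
Difference: 20.85 dB in favour of A.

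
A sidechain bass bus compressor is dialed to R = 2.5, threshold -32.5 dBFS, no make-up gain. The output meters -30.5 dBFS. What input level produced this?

The compressed level sits -30.5 − (-32.5) = 2 dB over threshold.
Before 2.5:1 compression the overshoot was 2 × 2.5 = 5 dB, so input = -32.5 + 5 = -27.5 dBFS.

-27.5 dBFS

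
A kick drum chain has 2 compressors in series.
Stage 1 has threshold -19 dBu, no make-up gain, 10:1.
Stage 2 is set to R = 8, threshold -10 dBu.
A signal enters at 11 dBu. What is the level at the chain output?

-16 dBu

Stage 1: 30 dB above -19 dBu, reduced 10:1 to 3 dB above → -16 dBu.
Stage 2: -16 dBu ≤ -10 dBu, so stage 2 doesn't engage; output -16 dBu.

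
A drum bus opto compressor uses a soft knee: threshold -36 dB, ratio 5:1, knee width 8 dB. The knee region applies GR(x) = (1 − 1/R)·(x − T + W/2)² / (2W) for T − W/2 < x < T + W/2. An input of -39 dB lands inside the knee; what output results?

x − T + W/2 = -39 − (-36) + 4 = 1.
GR = (1 − 1/5) × 1² / 16 = 0.8 × 1 / 16 = 0.05 dB.
Output = -39 − 0.05 = -39.05 dB.

-39.05 dB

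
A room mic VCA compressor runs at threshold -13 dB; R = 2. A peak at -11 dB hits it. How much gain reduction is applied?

1 dB

The signal is 2 dB above threshold.
After 2:1 compression the overshoot becomes 2/2 = 1 dB.
So the signal is attenuated by 2 − 1 = 1 dB.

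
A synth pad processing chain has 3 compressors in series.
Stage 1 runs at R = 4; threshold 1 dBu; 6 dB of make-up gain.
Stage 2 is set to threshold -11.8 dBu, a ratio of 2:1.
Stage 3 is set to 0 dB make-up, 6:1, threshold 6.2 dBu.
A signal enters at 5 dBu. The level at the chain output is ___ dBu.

-1.9 dBu

Stage 1: 4 dB above 1 dBu, reduced 4:1 to 1 dB above → 2 dBu; +6 dB make-up → 8 dBu.
Stage 2: overshoot 19.8 dB → 19.8/2 = 9.9 dB → -1.9 dBu.
Stage 3: -1.9 dBu is at or below the 6.2 dBu threshold — no compression; output -1.9 dBu.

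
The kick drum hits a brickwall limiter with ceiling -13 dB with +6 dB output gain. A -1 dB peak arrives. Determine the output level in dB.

-7 dB

A brickwall limiter is an ∞:1 compressor: any input above the ceiling is clamped to -13 dB.
Output gain then adds 6 dB: -13 + 6 = -7 dB.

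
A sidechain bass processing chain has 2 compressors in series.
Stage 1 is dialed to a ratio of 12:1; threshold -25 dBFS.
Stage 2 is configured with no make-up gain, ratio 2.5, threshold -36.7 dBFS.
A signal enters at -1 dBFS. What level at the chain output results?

-31.22 dBFS

Stage 1: -1 dBFS is 24 dB over -25 dBFS; at 12:1 that becomes 2 dB over, giving -23 dBFS.
Stage 2: 13.7 dB above -36.7 dBFS, reduced 2.5:1 to 5.48 dB above → -31.22 dBFS.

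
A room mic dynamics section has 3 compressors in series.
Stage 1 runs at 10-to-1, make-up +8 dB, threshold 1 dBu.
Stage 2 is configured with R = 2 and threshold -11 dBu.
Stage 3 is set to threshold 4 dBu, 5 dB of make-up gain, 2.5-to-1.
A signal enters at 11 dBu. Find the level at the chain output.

4.5 dBu

Stage 1: 10 dB above 1 dBu, reduced 10:1 to 1 dB above → 2 dBu; +8 dB make-up → 10 dBu.
Stage 2: 10 dBu is 21 dB over -11 dBu; at 2:1 that becomes 10.5 dB over, giving -0.5 dBu.
Stage 3: below threshold (-0.5 ≤ 4); passes unchanged; make-up brings it to 4.5 dBu.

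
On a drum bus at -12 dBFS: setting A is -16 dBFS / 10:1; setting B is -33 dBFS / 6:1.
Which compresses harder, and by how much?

A: 4 dB over, compressed to 0.4 dB over, so 3.6 dB of GR.
B: 21 dB over, compressed to 3.5 dB over, so 17.5 dB of GR.
Difference: 13.9 dB in favour of B.

B, by 13.9 dB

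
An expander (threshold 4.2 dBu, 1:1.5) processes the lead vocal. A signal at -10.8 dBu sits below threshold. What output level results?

-18.3 dBu

Below threshold, a 1:1.5 expander applies gain = (1.5−1)×(T − x) of attenuation.
(1.5−1) × 15 = 7.5 dB, so output = -10.8 − 7.5 = -18.3 dBu.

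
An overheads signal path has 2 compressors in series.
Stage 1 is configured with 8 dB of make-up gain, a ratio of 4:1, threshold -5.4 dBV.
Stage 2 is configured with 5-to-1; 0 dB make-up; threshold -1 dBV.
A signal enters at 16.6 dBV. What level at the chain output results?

Stage 1: 22 dB above -5.4 dBV, reduced 4:1 to 5.5 dB above → 0.1 dBV; +8 dB make-up → 8.1 dBV.
Stage 2: overshoot 9.1 dB → 9.1/5 = 1.82 dB → 0.82 dBV.

0.82 dBV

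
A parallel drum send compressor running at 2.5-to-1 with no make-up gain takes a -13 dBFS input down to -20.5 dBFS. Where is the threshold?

Input is 12.5 dB above T (since output overshoot × R = input overshoot: (-20.5 − T)·2.5 = -13 − T gives T = -25.5 dBFS).
Check: -25.5 + (-13 − (-25.5))/2.5 = -25.5 + 5 = -20.5 dBFS. ✓

-25.5 dBFS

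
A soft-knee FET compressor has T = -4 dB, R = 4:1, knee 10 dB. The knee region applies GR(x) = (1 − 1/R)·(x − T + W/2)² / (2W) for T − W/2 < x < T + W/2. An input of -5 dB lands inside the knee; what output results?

-5.6 dB

x − T + W/2 = -5 − (-4) + 5 = 4.
GR = (1 − 1/4) × 4² / 20 = 0.75 × 16 / 20 = 0.6 dB.
Output = -5 − 0.6 = -5.6 dB.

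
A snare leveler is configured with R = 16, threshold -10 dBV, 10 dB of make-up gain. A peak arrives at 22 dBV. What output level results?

2 dBV

The input is 32 dB above the -10 dBV threshold.
The 32 dB excess becomes 2 dB after 16:1 reduction.
That puts the output at -8 dBV; make-up adds 10 dB, giving 2 dBV.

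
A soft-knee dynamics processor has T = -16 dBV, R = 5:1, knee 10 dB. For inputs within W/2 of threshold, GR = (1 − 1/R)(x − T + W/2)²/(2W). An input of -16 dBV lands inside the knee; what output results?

-17 dBV

x − T + W/2 = -16 − (-16) + 5 = 5.
GR = (1 − 1/5) × 5² / 20 = 0.8 × 25 / 20 = 1 dB.
Output = -16 − 1 = -17 dBV.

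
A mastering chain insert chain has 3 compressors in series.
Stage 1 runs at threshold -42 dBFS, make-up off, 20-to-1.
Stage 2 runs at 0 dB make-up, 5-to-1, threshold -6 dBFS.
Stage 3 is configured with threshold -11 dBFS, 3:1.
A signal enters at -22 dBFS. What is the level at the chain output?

-41 dBFS

Stage 1: 20 dB above -42 dBFS, reduced 20:1 to 1 dB above → -41 dBFS.
Stage 2: below threshold (-41 ≤ -6); passes unchanged; output -41 dBFS.
Stage 3: -41 dBFS ≤ -11 dBFS, so stage 3 doesn't engage; output -41 dBFS.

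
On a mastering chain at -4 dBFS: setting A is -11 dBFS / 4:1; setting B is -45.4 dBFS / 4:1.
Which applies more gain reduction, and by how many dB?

B, by 25.8 dB

A: 7 dB over, compressed to 1.75 dB over, so 5.25 dB of GR.
B: 41.4 dB over, compressed to 10.35 dB over, so 31.05 dB of GR.
Difference: 25.8 dB in favour of B.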